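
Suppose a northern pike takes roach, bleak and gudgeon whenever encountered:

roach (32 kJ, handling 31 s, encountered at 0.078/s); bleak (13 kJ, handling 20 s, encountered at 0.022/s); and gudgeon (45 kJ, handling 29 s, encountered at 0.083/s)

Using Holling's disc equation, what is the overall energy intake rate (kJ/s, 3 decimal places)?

Energy encountered per unit search time: 0.078×32 + 0.022×13 + 0.083×45 = 6.517 kJ/s.
Handling time per unit search time: 0.078×31 + 0.022×20 + 0.083×29 = 5.265.
Rate = 6.517/(1 + 5.265) = 1.04 kJ/s.

1.040 kJ/s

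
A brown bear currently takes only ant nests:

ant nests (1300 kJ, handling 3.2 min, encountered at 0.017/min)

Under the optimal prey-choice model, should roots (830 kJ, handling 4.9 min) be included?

Yes

Intake rate on the current diet: R = (0.017×1300) / (1 + 0.017×3.2) = 22.1/1.054 = 20.96 kJ/min.
roots: E/h = 830/4.9 = 169.4 kJ/min.
Since 169.4 > R, including roots increases the long-run rate.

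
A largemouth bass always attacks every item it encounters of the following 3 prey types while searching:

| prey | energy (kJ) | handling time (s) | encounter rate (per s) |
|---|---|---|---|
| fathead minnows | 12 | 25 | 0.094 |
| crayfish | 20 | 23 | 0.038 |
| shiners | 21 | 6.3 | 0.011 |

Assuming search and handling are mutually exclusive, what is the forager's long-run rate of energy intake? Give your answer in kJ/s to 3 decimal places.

Energy encountered per unit search time: 0.094×12 + 0.038×20 + 0.011×21 = 2.119 kJ/s.
Handling time per unit search time: 0.094×25 + 0.038×23 + 0.011×6.3 = 3.293.
Rate = 2.119/(1 + 3.293) = 0.4936 kJ/s.

0.494 kJ/s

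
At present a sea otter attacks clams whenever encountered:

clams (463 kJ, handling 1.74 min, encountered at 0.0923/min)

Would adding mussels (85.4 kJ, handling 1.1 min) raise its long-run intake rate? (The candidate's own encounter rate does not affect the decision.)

Yes

Intake rate on the current diet: R = (0.0923×463) / (1 + 0.0923×1.74) = 42.73/1.161 = 36.82 kJ/min.
Profitability of mussels: 85.4/1.1 = 77.64 kJ/min.
Since 77.64 > R, including mussels increases the long-run rate.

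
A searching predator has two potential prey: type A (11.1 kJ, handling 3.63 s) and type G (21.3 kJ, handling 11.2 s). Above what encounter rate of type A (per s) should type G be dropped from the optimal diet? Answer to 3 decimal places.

The zero-one rule: include type G iff E₂/h₂ > λE₁/(1+λh₁). Equality gives the switch point.
λE₁h₂ = E₂ + λE₂h₁ ⇒ λ = E₂/(E₁h₂ − E₂h₁) = 21.3/(124.3 − 77.32) = 0.4532 per s.

0.453 per s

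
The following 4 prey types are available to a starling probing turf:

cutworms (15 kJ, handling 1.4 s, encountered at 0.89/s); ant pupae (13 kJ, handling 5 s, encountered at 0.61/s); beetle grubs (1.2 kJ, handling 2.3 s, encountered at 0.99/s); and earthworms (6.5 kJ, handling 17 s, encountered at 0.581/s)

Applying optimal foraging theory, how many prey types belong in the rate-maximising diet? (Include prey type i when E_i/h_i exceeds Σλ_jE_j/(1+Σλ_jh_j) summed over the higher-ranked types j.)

1

Profitabilities (E/h, kJ/s): cutworms 10.7, ant pupae 2.6, beetle grubs 0.522, earthworms 0.382. Add prey in this order while the next type's profitability exceeds the intake rate on those already taken.
Rate on top 1: 5.944. ant pupae: 2.6 < 5.944 → exclude; stop.
Optimal diet: cutworms — 1 of 4 types.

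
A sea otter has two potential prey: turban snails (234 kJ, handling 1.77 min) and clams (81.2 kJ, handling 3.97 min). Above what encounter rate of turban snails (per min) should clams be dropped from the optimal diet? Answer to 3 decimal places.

The zero-one rule: include clams iff E₂/h₂ > λE₁/(1+λh₁). Equality gives the switch point.
λE₁h₂ = E₂ + λE₂h₁ ⇒ λ = E₂/(E₁h₂ − E₂h₁) = 81.2/(929 − 143.7) = 0.1034 per min.

0.103 per min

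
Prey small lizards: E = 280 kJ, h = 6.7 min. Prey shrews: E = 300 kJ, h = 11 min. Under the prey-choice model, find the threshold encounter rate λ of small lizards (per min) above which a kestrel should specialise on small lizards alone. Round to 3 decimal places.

0.280 per min

Drop shrews once their profitability E₂/h₂ falls below the rate achievable on small lizards alone: E₂/h₂ = λE₁/(1 + λh₁).
Solve for λ: λE₁h₂ = E₂(1 + λh₁) → λ(E₁h₂ − E₂h₁) = E₂ → λ = E₂/(E₁h₂ − E₂h₁).
λ = 300/(280×11 − 300×6.7) = 300/1070 = 0.2804 per min.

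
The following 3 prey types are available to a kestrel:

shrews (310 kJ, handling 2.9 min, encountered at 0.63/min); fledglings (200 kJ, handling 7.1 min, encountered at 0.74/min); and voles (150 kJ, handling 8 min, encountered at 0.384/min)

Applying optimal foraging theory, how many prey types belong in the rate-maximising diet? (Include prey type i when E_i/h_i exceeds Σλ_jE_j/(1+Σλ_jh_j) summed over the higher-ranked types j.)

1

Rank by E/h (kJ/min): shrews 107, fledglings 28.2, voles 18.8. Include each in turn until the next type's E/h falls below the running intake rate.
Rate on top 1: 69.08. fledglings: 28.2 < 69.08 → exclude; stop.
Optimal diet: shrews — 1 of 3 types.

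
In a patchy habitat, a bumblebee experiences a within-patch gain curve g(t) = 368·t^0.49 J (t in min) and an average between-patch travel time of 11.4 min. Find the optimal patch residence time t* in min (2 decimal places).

Optimal t* satisfies g'(t*) = g(t*)/(T + t*).
g'(t) = 0.49·368·t^-0.51. Setting 0.49·368·t^-0.51 = 368·t^0.49/(11.4+t) gives 0.49(11.4+t) = t, so 0.51·t = 0.49×11.4.
t* = 0.49×11.4/0.51 = 10.95 min.

10.95 min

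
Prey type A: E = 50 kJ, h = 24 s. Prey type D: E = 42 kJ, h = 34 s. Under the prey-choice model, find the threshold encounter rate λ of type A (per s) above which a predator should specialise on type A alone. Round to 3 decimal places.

Drop type D once their profitability E₂/h₂ falls below the rate achievable on type A alone: E₂/h₂ = λE₁/(1 + λh₁).
Solve for λ: λE₁h₂ = E₂(1 + λh₁) → λ(E₁h₂ − E₂h₁) = E₂ → λ = E₂/(E₁h₂ − E₂h₁).
λ = 42/(50×34 − 42×24) = 42/692 = 0.06069 per s.

0.061 per s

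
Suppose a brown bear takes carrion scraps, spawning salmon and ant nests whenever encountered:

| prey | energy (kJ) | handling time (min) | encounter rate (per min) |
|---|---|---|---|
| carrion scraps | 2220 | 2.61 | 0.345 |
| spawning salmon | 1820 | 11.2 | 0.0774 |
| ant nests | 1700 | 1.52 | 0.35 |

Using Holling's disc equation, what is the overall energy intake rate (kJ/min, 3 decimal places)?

R = Σλ_iE_i / (1 + Σλ_ih_i)
Numerator: 0.345×2220 + 0.0774×1820 + 0.35×1700 = 1502
Denominator: 1 + 0.345×2.61 + 0.0774×11.2 + 0.35×1.52 = 3.299
R = 1502/3.299 = 455.2 kJ/min

455.174 kJ/min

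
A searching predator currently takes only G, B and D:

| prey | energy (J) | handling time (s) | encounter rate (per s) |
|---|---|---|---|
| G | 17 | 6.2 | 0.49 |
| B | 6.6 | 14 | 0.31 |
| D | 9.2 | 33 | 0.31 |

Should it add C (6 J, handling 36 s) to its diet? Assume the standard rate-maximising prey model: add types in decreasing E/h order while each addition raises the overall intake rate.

No

Intake rate on the current diet: R = (0.49×17 + 0.31×6.6 + 0.31×9.2) / (1 + 0.49×6.2 + 0.31×14 + 0.31×33) = 13.23/18.61 = 0.7109 J/s.
C: E/h = 6/36 = 0.1667 J/s.
Since 0.1667 < R, time spent handling C is better spent searching.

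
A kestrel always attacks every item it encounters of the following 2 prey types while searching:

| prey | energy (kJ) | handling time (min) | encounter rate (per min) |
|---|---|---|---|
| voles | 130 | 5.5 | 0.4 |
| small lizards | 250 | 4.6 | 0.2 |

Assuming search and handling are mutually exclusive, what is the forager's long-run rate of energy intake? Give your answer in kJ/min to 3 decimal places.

24.757 kJ/min

R = Σλ_iE_i / (1 + Σλ_ih_i)
Numerator: 0.4×130 + 0.2×250 = 102
Denominator: 1 + 0.4×5.5 + 0.2×4.6 = 4.12
R = 102/4.12 = 24.76 kJ/min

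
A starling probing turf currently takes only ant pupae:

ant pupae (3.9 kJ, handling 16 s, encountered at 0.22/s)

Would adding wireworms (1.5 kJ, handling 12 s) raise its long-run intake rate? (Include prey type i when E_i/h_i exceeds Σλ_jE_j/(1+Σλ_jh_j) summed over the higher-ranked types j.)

No

Intake rate on the current diet: R = (0.22×3.9) / (1 + 0.22×16) = 0.858/4.52 = 0.1898 kJ/s.
Profitability of wireworms: 1.5/12 = 0.125 kJ/s.
0.125 < 0.1898, so adding wireworms would lower the average — exclude it.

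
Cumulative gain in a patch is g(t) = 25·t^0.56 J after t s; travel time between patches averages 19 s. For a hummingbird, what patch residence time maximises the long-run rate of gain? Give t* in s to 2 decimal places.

By the marginal value theorem, leave when the instantaneous gain rate g'(t) equals the habitat-wide average g(t)/(T + t).
g'(t) = 0.56·25·t^-0.44. Setting 0.56·25·t^-0.44 = 25·t^0.56/(19+t) gives 0.56(19+t) = t, so 0.44·t = 0.56×19.
t* = 0.56×19/0.44 = 24.18 s.

24.18 s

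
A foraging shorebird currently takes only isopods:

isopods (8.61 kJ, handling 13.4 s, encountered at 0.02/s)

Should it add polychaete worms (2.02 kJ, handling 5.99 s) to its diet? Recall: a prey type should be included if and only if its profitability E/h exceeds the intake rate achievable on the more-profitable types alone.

On isopods alone, R = ΣλE/(1+Σλh) = 0.1722/1.268 = 0.1358 kJ/s.
Profitability of polychaete worms: 2.02/5.99 = 0.3372 kJ/s.
Since 0.3372 > R, including polychaete worms increases the long-run rate.

Yes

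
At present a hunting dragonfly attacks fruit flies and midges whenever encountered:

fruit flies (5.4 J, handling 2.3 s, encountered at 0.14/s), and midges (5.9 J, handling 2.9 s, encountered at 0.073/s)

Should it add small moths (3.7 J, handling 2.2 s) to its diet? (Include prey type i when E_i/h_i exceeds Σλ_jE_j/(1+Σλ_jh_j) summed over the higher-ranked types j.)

On fruit flies and midges alone, R = ΣλE/(1+Σλh) = 1.187/1.534 = 0.7737 J/s.
Profitability of small moths: 3.7/2.2 = 1.682 J/s.
Since 1.682 > R, including small moths increases the long-run rate.

Yes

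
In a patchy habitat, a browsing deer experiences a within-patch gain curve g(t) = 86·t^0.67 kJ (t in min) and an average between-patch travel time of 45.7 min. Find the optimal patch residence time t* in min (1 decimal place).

92.8 min

Optimal t* satisfies g'(t*) = g(t*)/(T + t*).
g'(t) = 0.67·86·t^-0.33. Setting 0.67·86·t^-0.33 = 86·t^0.67/(45.7+t) gives 0.67(45.7+t) = t, so 0.33·t = 0.67×45.7.
t* = 0.67×45.7/0.33 = 92.78 min.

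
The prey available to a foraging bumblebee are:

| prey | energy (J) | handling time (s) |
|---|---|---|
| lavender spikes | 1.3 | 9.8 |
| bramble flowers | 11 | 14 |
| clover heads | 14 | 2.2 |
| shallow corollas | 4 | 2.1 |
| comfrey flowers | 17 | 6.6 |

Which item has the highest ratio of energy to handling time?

Profitability E/h (J/s): lavender spikes = 1.3/9.8 = 0.133, bramble flowers = 11/14 = 0.786, clover heads = 14/2.2 = 6.36, shallow corollas = 4/2.1 = 1.9, comfrey flowers = 17/6.6 = 2.58.
Ranked: clover heads > comfrey flowers > shallow corollas > bramble flowers > lavender spikes.

clover heads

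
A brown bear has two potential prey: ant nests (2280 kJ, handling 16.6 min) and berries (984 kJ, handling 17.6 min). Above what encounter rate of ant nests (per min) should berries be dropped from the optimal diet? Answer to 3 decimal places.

The zero-one rule: include berries iff E₂/h₂ > λE₁/(1+λh₁). Equality gives the switch point.
λE₁h₂ = E₂ + λE₂h₁ ⇒ λ = E₂/(E₁h₂ − E₂h₁) = 984/(4.013e+04 − 1.633e+04) = 0.04136 per min.

0.041 per min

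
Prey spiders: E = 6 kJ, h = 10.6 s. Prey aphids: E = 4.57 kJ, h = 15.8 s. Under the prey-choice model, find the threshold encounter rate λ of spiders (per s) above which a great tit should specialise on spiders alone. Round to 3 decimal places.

0.099 per s

The zero-one rule: include aphids iff E₂/h₂ > λE₁/(1+λh₁). Equality gives the switch point.
λE₁h₂ = E₂ + λE₂h₁ ⇒ λ = E₂/(E₁h₂ − E₂h₁) = 4.57/(94.8 − 48.44) = 0.09858 per s.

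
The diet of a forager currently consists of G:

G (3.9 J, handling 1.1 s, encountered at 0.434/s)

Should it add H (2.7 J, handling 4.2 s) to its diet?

No

Intake rate on the current diet: R = (0.434×3.9) / (1 + 0.434×1.1) = 1.693/1.477 = 1.146 J/s.
Profitability of H: 2.7/4.2 = 0.6429 J/s.
0.6429 < 1.146, so adding H would lower the average — exclude it.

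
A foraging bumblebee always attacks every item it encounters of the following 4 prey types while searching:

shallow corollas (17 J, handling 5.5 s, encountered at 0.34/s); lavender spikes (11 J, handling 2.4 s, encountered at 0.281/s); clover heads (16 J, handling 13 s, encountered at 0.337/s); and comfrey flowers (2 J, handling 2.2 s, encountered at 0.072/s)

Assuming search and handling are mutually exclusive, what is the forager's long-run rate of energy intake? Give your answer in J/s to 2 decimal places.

R = Σλ_iE_i / (1 + Σλ_ih_i)
Numerator: 0.34×17 + 0.281×11 + 0.337×16 + 0.072×2 = 14.41
Denominator: 1 + 0.34×5.5 + 0.281×2.4 + 0.337×13 + 0.072×2.2 = 8.084
R = 14.41/8.084 = 1.782 J/s

1.78 J/s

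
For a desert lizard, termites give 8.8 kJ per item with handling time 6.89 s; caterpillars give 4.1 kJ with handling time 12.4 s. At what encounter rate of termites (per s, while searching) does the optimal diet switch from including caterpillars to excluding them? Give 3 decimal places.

At the threshold, the rate on termites alone equals the profitability of caterpillars: λ·8.8/(1 + λ·6.89) = 4.1/12.4 = 0.3306.
Rearranging, λ(8.8 − 0.3306×6.89) = 0.3306, so λ = 0.3306/6.522 = 0.0507 per s.

0.051 per s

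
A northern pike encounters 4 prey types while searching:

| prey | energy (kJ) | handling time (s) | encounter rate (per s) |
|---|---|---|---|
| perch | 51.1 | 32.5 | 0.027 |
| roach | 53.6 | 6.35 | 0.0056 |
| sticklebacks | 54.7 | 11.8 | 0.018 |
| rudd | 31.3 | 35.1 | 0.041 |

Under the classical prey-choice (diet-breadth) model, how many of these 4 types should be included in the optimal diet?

Rank by E/h (kJ/s): roach 8.44, sticklebacks 4.64, perch 1.57, rudd 0.892. Include each in turn until the next type's E/h falls below the running intake rate.
Rate on top 1: 0.2899. sticklebacks: 4.64 > 0.2899 → include.
Rate on top 2: 1.029. perch: 1.57 > 1.029 → include.
Rate on top 3: 1.254. rudd: 0.892 < 1.254 → exclude; stop.
Optimal diet: roach, sticklebacks, perch — 3 of 4 types.

3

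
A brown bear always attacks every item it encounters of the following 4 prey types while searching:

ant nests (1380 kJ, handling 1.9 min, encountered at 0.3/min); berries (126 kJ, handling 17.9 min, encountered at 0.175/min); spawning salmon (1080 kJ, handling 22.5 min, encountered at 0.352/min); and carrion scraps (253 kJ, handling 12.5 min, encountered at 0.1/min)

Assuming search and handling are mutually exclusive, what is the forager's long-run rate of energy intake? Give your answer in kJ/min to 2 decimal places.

R = Σλ_iE_i / (1 + Σλ_ih_i)
Numerator: 0.3×1380 + 0.175×126 + 0.352×1080 + 0.1×253 = 841.5
Denominator: 1 + 0.3×1.9 + 0.175×17.9 + 0.352×22.5 + 0.1×12.5 = 13.87
R = 841.5/13.87 = 60.66 kJ/min

60.66 kJ/min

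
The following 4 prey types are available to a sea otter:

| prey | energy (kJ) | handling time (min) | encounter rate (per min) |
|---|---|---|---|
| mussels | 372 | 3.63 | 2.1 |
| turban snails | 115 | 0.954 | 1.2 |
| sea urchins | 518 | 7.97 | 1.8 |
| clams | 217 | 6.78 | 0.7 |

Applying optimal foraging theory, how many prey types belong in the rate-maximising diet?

E/h in descending order: turban snails 121, mussels 102, sea urchins 65, clams 32 kJ/min. The optimal diet is the largest prefix of this list for which every included type satisfies E_i/h_i > R on the types above it.
Rate on top 1: 64.34. mussels: 102 > 64.34 → include.
Rate on top 2: 94.11. sea urchins: 65 < 94.11 → exclude; stop.
Optimal diet: turban snails, mussels — 2 of 4 types.

2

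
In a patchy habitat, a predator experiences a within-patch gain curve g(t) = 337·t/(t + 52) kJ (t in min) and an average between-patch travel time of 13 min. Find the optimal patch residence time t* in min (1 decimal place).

26.0 min

By the marginal value theorem, leave when the instantaneous gain rate g'(t) equals the habitat-wide average g(t)/(T + t).
g'(t) = 337·52/(t + 52)². Setting 337·52/(t+52)² = 337t/[(t+52)(13+t)] gives 52(13+t) = t(t+52), so t² = 52×13 = 676.
t* = √676 = 26 min.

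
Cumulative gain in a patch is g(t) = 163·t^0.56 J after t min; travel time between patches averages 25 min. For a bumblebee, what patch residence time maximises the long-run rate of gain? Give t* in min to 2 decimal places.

31.82 min

Optimal t* satisfies g'(t*) = g(t*)/(T + t*).
g'(t) = 0.56·163·t^-0.44. Setting 0.56·163·t^-0.44 = 163·t^0.56/(25+t) gives 0.56(25+t) = t, so 0.44·t = 0.56×25.
t* = 0.56×25/0.44 = 31.82 min.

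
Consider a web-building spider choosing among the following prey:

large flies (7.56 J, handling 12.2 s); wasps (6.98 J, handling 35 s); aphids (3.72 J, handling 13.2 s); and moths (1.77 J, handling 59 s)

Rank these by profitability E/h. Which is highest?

large flies

Profitability E/h (J/s): large flies = 7.56/12.2 = 0.62, wasps = 6.98/35 = 0.199, aphids = 3.72/13.2 = 0.282, moths = 1.77/59 = 0.03.
Ranked: large flies > aphids > wasps > moths.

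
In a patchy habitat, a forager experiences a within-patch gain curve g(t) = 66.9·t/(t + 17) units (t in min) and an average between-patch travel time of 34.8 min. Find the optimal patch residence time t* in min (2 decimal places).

24.32 min

Optimal t* satisfies g'(t*) = g(t*)/(T + t*).
g'(t) = 66.9·17/(t + 17)². Setting 66.9·17/(t+17)² = 66.9t/[(t+17)(34.8+t)] gives 17(34.8+t) = t(t+17), so t² = 17×34.8 = 591.6.
t* = √591.6 = 24.32 min.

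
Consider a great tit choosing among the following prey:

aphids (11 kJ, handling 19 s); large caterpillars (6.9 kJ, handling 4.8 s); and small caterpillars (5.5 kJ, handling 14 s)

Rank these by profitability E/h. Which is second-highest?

aphids

Profitability E/h (kJ/s): aphids = 11/19 = 0.579, large caterpillars = 6.9/4.8 = 1.44, small caterpillars = 5.5/14 = 0.393.
Ranked: large caterpillars > aphids > small caterpillars.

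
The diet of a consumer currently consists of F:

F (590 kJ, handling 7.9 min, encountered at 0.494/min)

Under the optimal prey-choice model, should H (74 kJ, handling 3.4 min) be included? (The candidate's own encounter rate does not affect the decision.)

No

On F alone, R = ΣλE/(1+Σλh) = 291.5/4.903 = 59.45 kJ/min.
Profitability of H: 74/3.4 = 21.76 kJ/min.
Since 21.76 < R, time spent handling H is better spent searching.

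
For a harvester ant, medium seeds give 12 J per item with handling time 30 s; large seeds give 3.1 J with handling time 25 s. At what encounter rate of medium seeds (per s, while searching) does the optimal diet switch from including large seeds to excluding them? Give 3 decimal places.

0.015 per s

At the threshold, the rate on medium seeds alone equals the profitability of large seeds: λ·12/(1 + λ·30) = 3.1/25 = 0.124.
Rearranging, λ(12 − 0.124×30) = 0.124, so λ = 0.124/8.28 = 0.01498 per s.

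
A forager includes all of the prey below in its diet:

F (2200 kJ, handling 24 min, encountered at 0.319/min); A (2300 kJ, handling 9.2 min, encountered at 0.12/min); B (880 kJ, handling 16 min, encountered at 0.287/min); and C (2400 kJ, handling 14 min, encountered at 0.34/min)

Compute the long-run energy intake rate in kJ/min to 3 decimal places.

R = (0.319×2200 + 0.12×2300 + 0.287×880 + 0.34×2400) / (1 + 0.319×24 + 0.12×9.2 + 0.287×16 + 0.34×14) = 2046/19.11 = 107.1 kJ/min.

107.072 kJ/min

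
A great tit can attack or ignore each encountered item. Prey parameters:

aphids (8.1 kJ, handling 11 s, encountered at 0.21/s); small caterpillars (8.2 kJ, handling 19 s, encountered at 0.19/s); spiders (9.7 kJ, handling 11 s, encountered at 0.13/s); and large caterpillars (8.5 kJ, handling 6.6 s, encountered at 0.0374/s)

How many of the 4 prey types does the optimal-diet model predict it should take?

3

E/h in descending order: large caterpillars 1.29, spiders 0.882, aphids 0.736, small caterpillars 0.432 kJ/s. The optimal diet is the largest prefix of this list for which every included type satisfies E_i/h_i > R on the types above it.
Rate on top 1: 0.255. spiders: 0.882 > 0.255 → include.
Rate on top 2: 0.5898. aphids: 0.736 > 0.5898 → include.
Rate on top 3: 0.6577. small caterpillars: 0.432 < 0.6577 → exclude; stop.
Optimal diet: large caterpillars, spiders, aphids — 3 of 4 types.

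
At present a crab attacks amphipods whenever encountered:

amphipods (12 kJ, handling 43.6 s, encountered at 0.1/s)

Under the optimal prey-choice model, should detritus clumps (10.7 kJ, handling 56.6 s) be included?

Current rate: (0.1×12)/(1 + 0.1×43.6) = 0.2239 kJ/s.
detritus clumps: E/h = 10.7/56.6 = 0.189 kJ/s.
0.189 < 0.2239, so adding detritus clumps would lower the average — exclude it.

No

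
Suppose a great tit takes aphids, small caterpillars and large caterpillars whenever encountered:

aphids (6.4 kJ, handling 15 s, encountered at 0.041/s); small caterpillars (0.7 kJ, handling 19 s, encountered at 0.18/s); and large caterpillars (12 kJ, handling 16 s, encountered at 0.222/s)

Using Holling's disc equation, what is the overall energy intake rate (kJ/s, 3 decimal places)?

0.355 kJ/s

Energy encountered per unit search time: 0.041×6.4 + 0.18×0.7 + 0.222×12 = 3.052 kJ/s.
Handling time per unit search time: 0.041×15 + 0.18×19 + 0.222×16 = 7.587.
Rate = 3.052/(1 + 7.587) = 0.3555 kJ/s.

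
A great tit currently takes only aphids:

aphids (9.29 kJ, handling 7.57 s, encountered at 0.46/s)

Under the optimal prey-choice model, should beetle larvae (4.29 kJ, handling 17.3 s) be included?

No

Intake rate on the current diet: R = (0.46×9.29) / (1 + 0.46×7.57) = 4.273/4.482 = 0.9534 kJ/s.
Profitability of beetle larvae: 4.29/17.3 = 0.248 kJ/s.
0.248 < 0.9534, so adding beetle larvae would lower the average — exclude it.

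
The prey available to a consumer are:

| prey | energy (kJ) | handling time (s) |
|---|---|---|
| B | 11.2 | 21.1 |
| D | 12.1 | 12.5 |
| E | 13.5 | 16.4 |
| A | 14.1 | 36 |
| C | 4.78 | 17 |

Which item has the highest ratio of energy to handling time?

D

Profitability E/h (kJ/s): B = 11.2/21.1 = 0.531, D = 12.1/12.5 = 0.968, E = 13.5/16.4 = 0.823, A = 14.1/36 = 0.392, C = 4.78/17 = 0.281.
Ranked: D > E > B > A > C.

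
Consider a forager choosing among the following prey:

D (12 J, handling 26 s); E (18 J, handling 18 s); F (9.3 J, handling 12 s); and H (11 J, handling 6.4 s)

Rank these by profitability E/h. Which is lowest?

Profitability E/h (J/s): D = 12/26 = 0.462, E = 18/18 = 1, F = 9.3/12 = 0.775, H = 11/6.4 = 1.72.
Ranked: H > E > F > D.

D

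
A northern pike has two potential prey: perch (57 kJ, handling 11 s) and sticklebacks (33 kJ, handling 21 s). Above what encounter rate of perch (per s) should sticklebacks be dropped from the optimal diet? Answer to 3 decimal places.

Drop sticklebacks once their profitability E₂/h₂ falls below the rate achievable on perch alone: E₂/h₂ = λE₁/(1 + λh₁).
Solve for λ: λE₁h₂ = E₂(1 + λh₁) → λ(E₁h₂ − E₂h₁) = E₂ → λ = E₂/(E₁h₂ − E₂h₁).
λ = 33/(57×21 − 33×11) = 33/834 = 0.03957 per s.

0.040 per s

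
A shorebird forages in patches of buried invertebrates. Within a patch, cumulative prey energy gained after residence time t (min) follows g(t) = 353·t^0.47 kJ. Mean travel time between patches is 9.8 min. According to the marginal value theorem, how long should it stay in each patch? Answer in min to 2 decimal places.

8.69 min

By the marginal value theorem, leave when the instantaneous gain rate g'(t) equals the habitat-wide average g(t)/(T + t).
g'(t) = 0.47·353·t^-0.53. Setting 0.47·353·t^-0.53 = 353·t^0.47/(9.8+t) gives 0.47(9.8+t) = t, so 0.53·t = 0.47×9.8.
t* = 0.47×9.8/0.53 = 8.691 min.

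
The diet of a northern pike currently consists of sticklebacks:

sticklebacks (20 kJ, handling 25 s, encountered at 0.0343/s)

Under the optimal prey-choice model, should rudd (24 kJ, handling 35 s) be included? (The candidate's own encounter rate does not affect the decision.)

Yes

Intake rate on the current diet: R = (0.0343×20) / (1 + 0.0343×25) = 0.686/1.857 = 0.3693 kJ/s.
rudd: E/h = 24/35 = 0.6857 kJ/s.
Since 0.6857 > R, including rudd increases the long-run rate.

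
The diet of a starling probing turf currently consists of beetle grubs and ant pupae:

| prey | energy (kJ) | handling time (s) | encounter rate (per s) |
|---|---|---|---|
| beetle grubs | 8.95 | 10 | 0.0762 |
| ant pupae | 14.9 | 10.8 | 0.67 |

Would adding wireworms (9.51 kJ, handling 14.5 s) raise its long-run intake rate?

No

On beetle grubs and ant pupae alone, R = ΣλE/(1+Σλh) = 10.66/8.998 = 1.185 kJ/s.
Profitability of wireworms: 9.51/14.5 = 0.6559 kJ/s.
Since 0.6559 < R, time spent handling wireworms is better spent searching.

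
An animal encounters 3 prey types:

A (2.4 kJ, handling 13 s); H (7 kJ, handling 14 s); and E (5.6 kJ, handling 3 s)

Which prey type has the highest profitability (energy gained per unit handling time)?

In descending order of E/h:
E: 5.6/3 = 1.87 kJ/s
H: 7/14 = 0.5 kJ/s
A: 2.4/13 = 0.185 kJ/s

E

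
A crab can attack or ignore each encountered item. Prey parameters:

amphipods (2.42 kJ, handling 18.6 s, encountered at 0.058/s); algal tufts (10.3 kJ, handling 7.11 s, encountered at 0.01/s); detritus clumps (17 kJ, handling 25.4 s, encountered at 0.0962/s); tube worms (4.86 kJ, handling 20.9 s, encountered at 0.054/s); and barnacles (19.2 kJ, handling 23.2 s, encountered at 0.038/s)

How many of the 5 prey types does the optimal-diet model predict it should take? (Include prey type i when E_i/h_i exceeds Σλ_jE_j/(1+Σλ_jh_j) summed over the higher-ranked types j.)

3

E/h in descending order: algal tufts 1.45, barnacles 0.828, detritus clumps 0.669, tube worms 0.233, amphipods 0.13 kJ/s. The optimal diet is the largest prefix of this list for which every included type satisfies E_i/h_i > R on the types above it.
Rate on top 1: 0.09616. barnacles: 0.828 > 0.09616 → include.
Rate on top 2: 0.4264. detritus clumps: 0.669 > 0.4264 → include.
Rate on top 3: 0.5614. tube worms: 0.233 < 0.5614 → exclude; stop.
Optimal diet: algal tufts, barnacles, detritus clumps — 3 of 5 types.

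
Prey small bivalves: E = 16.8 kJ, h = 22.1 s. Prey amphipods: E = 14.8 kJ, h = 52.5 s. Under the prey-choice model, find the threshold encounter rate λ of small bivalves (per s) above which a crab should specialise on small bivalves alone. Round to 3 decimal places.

At the threshold, the rate on small bivalves alone equals the profitability of amphipods: λ·16.8/(1 + λ·22.1) = 14.8/52.5 = 0.2819.
Rearranging, λ(16.8 − 0.2819×22.1) = 0.2819, so λ = 0.2819/10.57 = 0.02667 per s.

0.027 per s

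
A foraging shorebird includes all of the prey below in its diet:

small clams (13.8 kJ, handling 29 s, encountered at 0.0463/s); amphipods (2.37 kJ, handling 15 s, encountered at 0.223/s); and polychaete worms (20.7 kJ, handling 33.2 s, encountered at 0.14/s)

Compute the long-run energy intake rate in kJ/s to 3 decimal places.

0.393 kJ/s

R = (0.0463×13.8 + 0.223×2.37 + 0.14×20.7) / (1 + 0.0463×29 + 0.223×15 + 0.14×33.2) = 4.065/10.34 = 0.3933 kJ/s.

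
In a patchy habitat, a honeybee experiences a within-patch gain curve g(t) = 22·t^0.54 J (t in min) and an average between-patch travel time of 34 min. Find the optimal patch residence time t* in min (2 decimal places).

Optimal t* satisfies g'(t*) = g(t*)/(T + t*).
g'(t) = 0.54·22·t^-0.46. Setting 0.54·22·t^-0.46 = 22·t^0.54/(34+t) gives 0.54(34+t) = t, so 0.46·t = 0.54×34.
t* = 0.54×34/0.46 = 39.91 min.

39.91 min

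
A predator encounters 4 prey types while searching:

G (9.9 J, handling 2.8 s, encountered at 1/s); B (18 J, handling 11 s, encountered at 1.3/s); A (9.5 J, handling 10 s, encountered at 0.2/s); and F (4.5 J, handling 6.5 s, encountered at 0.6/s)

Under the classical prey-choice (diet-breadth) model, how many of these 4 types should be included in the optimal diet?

Rank by E/h (J/s): G 3.54, B 1.64, A 0.95, F 0.692. Include each in turn until the next type's E/h falls below the running intake rate.
Rate on top 1: 2.605. B: 1.64 < 2.605 → exclude; stop.
Optimal diet: G — 1 of 4 types.

1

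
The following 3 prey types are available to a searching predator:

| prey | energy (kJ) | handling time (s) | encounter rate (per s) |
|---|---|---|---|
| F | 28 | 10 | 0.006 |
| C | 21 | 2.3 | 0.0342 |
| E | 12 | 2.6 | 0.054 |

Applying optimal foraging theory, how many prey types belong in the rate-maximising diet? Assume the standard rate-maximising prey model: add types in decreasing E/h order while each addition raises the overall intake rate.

E/h in descending order: C 9.13, E 4.62, F 2.8 kJ/s. The optimal diet is the largest prefix of this list for which every included type satisfies E_i/h_i > R on the types above it.
Rate on top 1: 0.6658. E: 4.62 > 0.6658 → include.
Rate on top 2: 1.121. F: 2.8 > 1.121 → include.
Optimal diet: C, E, F — 3 of 3 types.

3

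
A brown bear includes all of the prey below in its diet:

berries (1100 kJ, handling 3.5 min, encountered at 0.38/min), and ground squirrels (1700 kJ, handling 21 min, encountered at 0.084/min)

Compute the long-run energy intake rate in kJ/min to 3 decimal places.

136.981 kJ/min

R = (0.38×1100 + 0.084×1700) / (1 + 0.38×3.5 + 0.084×21) = 560.8/4.094 = 137 kJ/min.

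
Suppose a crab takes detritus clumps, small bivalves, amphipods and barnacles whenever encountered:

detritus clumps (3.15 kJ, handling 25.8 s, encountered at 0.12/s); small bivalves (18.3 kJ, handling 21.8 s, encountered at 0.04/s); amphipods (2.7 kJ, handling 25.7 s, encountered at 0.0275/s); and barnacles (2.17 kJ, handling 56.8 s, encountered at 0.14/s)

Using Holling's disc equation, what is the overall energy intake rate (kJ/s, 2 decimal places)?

Energy encountered per unit search time: 0.12×3.15 + 0.04×18.3 + 0.0275×2.7 + 0.14×2.17 = 1.488 kJ/s.
Handling time per unit search time: 0.12×25.8 + 0.04×21.8 + 0.0275×25.7 + 0.14×56.8 = 12.63.
Rate = 1.488/(1 + 12.63) = 0.1092 kJ/s.

0.11 kJ/s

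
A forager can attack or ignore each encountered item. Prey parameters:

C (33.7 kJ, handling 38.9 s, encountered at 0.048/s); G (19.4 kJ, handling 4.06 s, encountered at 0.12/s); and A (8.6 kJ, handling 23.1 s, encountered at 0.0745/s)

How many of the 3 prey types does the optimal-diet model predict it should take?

E/h in descending order: G 4.78, C 0.866, A 0.372 kJ/s. The optimal diet is the largest prefix of this list for which every included type satisfies E_i/h_i > R on the types above it.
Rate on top 1: 1.565. C: 0.866 < 1.565 → exclude; stop.
Optimal diet: G — 1 of 3 types.

1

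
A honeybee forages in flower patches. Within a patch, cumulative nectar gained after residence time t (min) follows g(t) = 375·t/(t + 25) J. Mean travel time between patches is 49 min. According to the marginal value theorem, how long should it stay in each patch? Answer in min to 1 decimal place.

35.0 min

Optimal t* satisfies g'(t*) = g(t*)/(T + t*).
g'(t) = 375·25/(t + 25)². Setting 375·25/(t+25)² = 375t/[(t+25)(49+t)] gives 25(49+t) = t(t+25), so t² = 25×49 = 1225.
t* = √1225 = 35 min.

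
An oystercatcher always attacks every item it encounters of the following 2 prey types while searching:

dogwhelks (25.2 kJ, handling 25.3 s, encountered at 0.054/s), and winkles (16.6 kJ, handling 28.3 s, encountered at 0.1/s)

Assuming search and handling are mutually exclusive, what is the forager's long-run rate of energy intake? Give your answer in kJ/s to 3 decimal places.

R = Σλ_iE_i / (1 + Σλ_ih_i)
Numerator: 0.054×25.2 + 0.1×16.6 = 3.021
Denominator: 1 + 0.054×25.3 + 0.1×28.3 = 5.196
R = 3.021/5.196 = 0.5813 kJ/s

0.581 kJ/s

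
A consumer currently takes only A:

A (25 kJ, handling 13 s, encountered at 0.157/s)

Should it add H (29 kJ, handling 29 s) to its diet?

On A alone, R = ΣλE/(1+Σλh) = 3.925/3.041 = 1.291 kJ/s.
Profitability of H: 29/29 = 1 kJ/s.
1 < 1.291, so adding H would lower the average — exclude it.

No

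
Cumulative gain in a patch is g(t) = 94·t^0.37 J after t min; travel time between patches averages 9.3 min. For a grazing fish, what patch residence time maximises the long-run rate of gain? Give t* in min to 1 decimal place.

By the marginal value theorem, leave when the instantaneous gain rate g'(t) equals the habitat-wide average g(t)/(T + t).
g'(t) = 0.37·94·t^-0.63. Setting 0.37·94·t^-0.63 = 94·t^0.37/(9.3+t) gives 0.37(9.3+t) = t, so 0.63·t = 0.37×9.3.
t* = 0.37×9.3/0.63 = 5.462 min.

5.5 min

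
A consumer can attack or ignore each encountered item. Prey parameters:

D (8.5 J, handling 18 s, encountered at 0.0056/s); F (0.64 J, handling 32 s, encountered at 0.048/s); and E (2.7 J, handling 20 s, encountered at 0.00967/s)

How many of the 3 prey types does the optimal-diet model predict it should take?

Rank by E/h (J/s): D 0.472, E 0.135, F 0.02. Include each in turn until the next type's E/h falls below the running intake rate.
Rate on top 1: 0.04324. E: 0.135 > 0.04324 → include.
Rate on top 2: 0.05695. F: 0.02 < 0.05695 → exclude; stop.
Optimal diet: D, E — 2 of 3 types.

2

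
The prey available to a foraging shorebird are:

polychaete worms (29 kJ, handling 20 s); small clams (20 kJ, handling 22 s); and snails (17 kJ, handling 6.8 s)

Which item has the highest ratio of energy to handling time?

Profitability E/h (kJ/s): polychaete worms = 29/20 = 1.45, small clams = 20/22 = 0.909, snails = 17/6.8 = 2.5.
Ranked: snails > polychaete worms > small clams.

snails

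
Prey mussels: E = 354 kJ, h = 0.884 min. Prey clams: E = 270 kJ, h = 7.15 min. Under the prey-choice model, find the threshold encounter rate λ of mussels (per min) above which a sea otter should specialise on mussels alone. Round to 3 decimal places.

The zero-one rule: include clams iff E₂/h₂ > λE₁/(1+λh₁). Equality gives the switch point.
λE₁h₂ = E₂ + λE₂h₁ ⇒ λ = E₂/(E₁h₂ − E₂h₁) = 270/(2531 − 238.7) = 0.1178 per min.

0.118 per min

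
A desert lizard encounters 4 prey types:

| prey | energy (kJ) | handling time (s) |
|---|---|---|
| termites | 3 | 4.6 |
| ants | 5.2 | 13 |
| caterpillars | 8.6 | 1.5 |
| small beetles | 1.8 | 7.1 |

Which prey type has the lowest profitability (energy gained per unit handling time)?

In descending order of E/h:
caterpillars: 8.6/1.5 = 5.73 kJ/s
termites: 3/4.6 = 0.652 kJ/s
ants: 5.2/13 = 0.4 kJ/s
small beetles: 1.8/7.1 = 0.254 kJ/s

small beetles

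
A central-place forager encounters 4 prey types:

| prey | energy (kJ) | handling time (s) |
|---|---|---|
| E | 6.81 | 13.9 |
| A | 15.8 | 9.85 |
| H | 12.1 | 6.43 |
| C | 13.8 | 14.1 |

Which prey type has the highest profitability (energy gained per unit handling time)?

In descending order of E/h:
H: 12.1/6.43 = 1.88 kJ/s
A: 15.8/9.85 = 1.6 kJ/s
C: 13.8/14.1 = 0.979 kJ/s
E: 6.81/13.9 = 0.49 kJ/s

H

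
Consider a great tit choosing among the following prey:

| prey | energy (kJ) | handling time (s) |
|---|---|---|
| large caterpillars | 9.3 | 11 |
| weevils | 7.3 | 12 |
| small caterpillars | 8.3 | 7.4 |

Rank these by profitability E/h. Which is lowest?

weevils

In descending order of E/h:
small caterpillars: 8.3/7.4 = 1.12 kJ/s
large caterpillars: 9.3/11 = 0.845 kJ/s
weevils: 7.3/12 = 0.608 kJ/s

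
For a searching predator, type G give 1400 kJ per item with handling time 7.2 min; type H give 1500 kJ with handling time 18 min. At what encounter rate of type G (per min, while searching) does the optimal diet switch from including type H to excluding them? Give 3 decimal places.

0.104 per min

At the threshold, the rate on type G alone equals the profitability of type H: λ·1400/(1 + λ·7.2) = 1500/18 = 83.33.
Rearranging, λ(1400 − 83.33×7.2) = 83.33, so λ = 83.33/800 = 0.1042 per min.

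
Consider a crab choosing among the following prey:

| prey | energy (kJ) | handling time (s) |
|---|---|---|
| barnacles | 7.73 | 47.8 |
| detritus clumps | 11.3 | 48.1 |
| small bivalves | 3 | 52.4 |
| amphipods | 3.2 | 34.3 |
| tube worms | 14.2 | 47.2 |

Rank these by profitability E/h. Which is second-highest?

Profitability E/h (kJ/s): barnacles = 7.73/47.8 = 0.162, detritus clumps = 11.3/48.1 = 0.235, small bivalves = 3/52.4 = 0.0573, amphipods = 3.2/34.3 = 0.0933, tube worms = 14.2/47.2 = 0.301.
Ranked: tube worms > detritus clumps > barnacles > amphipods > small bivalves.

detritus clumps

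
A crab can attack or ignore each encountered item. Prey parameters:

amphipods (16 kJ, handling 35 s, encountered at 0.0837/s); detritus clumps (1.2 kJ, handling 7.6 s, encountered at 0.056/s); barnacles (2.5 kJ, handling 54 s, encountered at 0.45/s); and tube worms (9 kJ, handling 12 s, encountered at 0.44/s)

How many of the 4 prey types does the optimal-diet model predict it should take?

Rank by E/h (kJ/s): tube worms 0.75, amphipods 0.457, detritus clumps 0.158, barnacles 0.0463. Include each in turn until the next type's E/h falls below the running intake rate.
Rate on top 1: 0.6306. amphipods: 0.457 < 0.6306 → exclude; stop.
Optimal diet: tube worms — 1 of 4 types.

1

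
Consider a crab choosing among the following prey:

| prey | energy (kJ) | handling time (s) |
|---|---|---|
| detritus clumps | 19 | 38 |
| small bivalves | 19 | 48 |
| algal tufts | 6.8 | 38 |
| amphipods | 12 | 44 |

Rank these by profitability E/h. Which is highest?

Profitability E/h (kJ/s): detritus clumps = 19/38 = 0.5, small bivalves = 19/48 = 0.396, algal tufts = 6.8/38 = 0.179, amphipods = 12/44 = 0.273.
Ranked: detritus clumps > small bivalves > amphipods > algal tufts.

detritus clumps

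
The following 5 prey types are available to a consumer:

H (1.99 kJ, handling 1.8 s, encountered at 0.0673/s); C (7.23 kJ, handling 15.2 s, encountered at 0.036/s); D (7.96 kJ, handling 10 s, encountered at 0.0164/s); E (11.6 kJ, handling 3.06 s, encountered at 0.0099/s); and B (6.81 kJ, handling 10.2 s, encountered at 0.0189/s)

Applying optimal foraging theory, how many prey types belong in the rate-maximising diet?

E/h in descending order: E 3.79, H 1.11, D 0.796, B 0.668, C 0.476 kJ/s. The optimal diet is the largest prefix of this list for which every included type satisfies E_i/h_i > R on the types above it.
Rate on top 1: 0.1115. H: 1.11 > 0.1115 → include.
Rate on top 2: 0.216. D: 0.796 > 0.216 → include.
Rate on top 3: 0.2884. B: 0.668 > 0.2884 → include.
Rate on top 4: 0.3368. C: 0.476 > 0.3368 → include.
Optimal diet: E, H, D, B, C — 5 of 5 types.

5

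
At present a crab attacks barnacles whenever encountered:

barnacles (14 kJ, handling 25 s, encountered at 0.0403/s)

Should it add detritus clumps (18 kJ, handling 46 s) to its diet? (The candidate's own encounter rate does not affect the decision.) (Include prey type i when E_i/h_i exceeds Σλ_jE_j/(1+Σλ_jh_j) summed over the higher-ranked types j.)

Yes

Intake rate on the current diet: R = (0.0403×14) / (1 + 0.0403×25) = 0.5642/2.008 = 0.281 kJ/s.
Profitability of detritus clumps: 18/46 = 0.3913 kJ/s.
Since 0.3913 > R, including detritus clumps increases the long-run rate.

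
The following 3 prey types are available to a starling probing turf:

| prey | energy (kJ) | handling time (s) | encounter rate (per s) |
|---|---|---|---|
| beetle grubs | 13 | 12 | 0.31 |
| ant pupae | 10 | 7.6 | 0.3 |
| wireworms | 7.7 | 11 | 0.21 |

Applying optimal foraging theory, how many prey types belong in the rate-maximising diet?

Rank by E/h (kJ/s): ant pupae 1.32, beetle grubs 1.08, wireworms 0.7. Include each in turn until the next type's E/h falls below the running intake rate.
Rate on top 1: 0.9146. beetle grubs: 1.08 > 0.9146 → include.
Rate on top 2: 1.004. wireworms: 0.7 < 1.004 → exclude; stop.
Optimal diet: ant pupae, beetle grubs — 2 of 3 types.

2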